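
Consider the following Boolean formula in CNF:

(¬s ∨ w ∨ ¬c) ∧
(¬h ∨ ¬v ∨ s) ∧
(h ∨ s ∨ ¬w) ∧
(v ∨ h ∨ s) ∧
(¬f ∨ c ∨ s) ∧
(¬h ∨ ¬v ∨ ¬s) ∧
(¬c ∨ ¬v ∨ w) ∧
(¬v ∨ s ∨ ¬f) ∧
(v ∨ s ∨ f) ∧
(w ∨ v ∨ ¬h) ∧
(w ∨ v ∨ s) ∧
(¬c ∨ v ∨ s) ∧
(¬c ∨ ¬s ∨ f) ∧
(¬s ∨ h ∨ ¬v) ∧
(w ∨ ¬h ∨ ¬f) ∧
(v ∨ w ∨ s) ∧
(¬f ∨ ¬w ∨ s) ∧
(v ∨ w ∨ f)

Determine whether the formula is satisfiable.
Yes

Yes, the formula is satisfiable.

One satisfying assignment is: c=False, v=False, s=True, w=True, h=False, f=False

Verification: With this assignment, all 18 clauses evaluate to true.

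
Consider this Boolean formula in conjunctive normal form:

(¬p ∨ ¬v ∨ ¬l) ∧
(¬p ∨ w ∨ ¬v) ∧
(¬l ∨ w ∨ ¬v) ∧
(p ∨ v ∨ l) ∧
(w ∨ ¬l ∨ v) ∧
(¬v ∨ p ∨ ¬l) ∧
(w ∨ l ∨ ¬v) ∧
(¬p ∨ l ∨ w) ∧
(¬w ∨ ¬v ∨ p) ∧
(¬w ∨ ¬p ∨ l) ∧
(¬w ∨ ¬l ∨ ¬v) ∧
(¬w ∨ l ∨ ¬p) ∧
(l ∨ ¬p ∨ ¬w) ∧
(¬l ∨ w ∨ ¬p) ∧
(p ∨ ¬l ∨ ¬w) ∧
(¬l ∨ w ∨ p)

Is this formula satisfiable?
Yes

Yes, the formula is satisfiable.

One satisfying assignment is: l=True, w=True, v=False, p=True

Verification: With this assignment, all 16 clauses evaluate to true.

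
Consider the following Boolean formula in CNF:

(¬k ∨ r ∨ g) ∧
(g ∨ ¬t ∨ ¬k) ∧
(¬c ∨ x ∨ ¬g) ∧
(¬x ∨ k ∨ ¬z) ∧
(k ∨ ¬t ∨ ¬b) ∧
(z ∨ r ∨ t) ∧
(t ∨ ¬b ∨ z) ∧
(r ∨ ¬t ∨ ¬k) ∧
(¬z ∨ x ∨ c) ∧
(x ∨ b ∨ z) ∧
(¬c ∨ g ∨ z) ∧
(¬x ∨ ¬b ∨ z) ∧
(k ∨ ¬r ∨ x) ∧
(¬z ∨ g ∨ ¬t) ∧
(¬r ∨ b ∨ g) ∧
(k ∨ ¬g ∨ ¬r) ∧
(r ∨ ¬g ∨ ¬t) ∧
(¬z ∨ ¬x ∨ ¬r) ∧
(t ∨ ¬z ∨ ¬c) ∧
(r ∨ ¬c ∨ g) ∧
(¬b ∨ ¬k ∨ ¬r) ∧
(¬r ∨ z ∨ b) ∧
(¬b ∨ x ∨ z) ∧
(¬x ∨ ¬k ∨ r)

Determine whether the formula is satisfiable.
Yes

Yes, the formula is satisfiable.

One satisfying assignment is: b=False, c=False, r=False, k=False, x=True, z=False, g=False, t=True

Verification: With this assignment, all 24 clauses evaluate to true.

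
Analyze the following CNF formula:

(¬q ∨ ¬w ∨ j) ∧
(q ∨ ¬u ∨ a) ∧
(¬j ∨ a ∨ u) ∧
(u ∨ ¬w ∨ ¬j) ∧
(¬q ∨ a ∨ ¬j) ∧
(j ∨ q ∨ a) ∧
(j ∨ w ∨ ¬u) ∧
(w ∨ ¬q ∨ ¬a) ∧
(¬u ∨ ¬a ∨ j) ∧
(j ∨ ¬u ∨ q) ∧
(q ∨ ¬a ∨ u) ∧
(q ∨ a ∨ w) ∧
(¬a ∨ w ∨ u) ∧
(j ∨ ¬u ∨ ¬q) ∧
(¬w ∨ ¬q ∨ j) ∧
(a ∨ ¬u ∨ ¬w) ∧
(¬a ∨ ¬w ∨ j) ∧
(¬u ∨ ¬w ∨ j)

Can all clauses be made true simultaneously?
Yes

Yes, the formula is satisfiable.

One satisfying assignment is: w=False, u=True, a=True, q=False, j=True

Verification: With this assignment, all 18 clauses evaluate to true.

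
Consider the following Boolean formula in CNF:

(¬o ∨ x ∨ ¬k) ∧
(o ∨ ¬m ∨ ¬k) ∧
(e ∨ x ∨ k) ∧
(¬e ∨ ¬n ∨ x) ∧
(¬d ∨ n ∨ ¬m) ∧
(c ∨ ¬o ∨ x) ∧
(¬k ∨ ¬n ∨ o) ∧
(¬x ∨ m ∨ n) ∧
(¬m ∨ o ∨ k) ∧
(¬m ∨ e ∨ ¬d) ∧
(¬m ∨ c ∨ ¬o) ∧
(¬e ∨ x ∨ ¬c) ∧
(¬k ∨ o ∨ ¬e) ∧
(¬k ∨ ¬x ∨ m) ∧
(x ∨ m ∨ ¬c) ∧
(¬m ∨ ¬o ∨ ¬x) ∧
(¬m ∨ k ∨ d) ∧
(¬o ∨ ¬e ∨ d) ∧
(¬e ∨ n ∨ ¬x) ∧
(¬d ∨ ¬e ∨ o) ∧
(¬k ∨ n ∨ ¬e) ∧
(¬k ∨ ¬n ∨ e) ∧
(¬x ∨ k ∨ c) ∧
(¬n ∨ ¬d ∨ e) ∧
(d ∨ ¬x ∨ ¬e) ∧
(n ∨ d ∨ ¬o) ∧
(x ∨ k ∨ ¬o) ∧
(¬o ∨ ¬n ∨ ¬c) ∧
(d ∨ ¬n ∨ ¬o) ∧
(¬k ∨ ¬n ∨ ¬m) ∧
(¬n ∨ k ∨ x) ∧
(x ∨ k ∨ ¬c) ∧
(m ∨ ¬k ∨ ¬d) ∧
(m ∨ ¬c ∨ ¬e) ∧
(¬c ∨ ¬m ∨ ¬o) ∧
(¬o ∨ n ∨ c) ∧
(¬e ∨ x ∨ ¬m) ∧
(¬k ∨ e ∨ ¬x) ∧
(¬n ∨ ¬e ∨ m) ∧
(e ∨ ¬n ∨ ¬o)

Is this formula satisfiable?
Yes

Yes, the formula is satisfiable.

One satisfying assignment is: n=False, x=False, e=False, m=False, d=False, c=False, k=True, o=False

Verification: With this assignment, all 40 clauses evaluate to true.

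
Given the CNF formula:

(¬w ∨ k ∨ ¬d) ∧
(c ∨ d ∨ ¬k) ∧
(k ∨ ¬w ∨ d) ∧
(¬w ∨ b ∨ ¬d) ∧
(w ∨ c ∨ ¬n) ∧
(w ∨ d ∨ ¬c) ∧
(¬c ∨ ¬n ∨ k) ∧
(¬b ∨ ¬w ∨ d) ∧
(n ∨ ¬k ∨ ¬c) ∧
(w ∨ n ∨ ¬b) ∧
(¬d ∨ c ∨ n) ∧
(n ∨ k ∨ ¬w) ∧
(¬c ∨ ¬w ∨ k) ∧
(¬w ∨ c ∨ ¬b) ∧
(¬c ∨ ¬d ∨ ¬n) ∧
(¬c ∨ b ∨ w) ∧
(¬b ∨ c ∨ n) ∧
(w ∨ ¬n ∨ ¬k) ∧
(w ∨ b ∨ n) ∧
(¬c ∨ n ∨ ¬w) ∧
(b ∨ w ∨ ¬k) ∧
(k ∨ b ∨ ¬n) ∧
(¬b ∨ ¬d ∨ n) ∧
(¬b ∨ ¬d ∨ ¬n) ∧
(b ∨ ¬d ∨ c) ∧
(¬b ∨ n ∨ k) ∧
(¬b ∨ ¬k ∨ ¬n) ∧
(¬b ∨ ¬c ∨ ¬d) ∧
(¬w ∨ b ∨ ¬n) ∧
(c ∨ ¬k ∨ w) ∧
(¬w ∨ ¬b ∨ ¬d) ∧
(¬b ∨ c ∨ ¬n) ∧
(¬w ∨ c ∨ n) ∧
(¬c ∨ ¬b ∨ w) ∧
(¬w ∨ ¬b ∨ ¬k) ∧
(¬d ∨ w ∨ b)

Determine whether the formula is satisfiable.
No

No, the formula is not satisfiable.

No assignment of truth values to the variables can make all 36 clauses true simultaneously.

The formula is UNSAT (unsatisfiable).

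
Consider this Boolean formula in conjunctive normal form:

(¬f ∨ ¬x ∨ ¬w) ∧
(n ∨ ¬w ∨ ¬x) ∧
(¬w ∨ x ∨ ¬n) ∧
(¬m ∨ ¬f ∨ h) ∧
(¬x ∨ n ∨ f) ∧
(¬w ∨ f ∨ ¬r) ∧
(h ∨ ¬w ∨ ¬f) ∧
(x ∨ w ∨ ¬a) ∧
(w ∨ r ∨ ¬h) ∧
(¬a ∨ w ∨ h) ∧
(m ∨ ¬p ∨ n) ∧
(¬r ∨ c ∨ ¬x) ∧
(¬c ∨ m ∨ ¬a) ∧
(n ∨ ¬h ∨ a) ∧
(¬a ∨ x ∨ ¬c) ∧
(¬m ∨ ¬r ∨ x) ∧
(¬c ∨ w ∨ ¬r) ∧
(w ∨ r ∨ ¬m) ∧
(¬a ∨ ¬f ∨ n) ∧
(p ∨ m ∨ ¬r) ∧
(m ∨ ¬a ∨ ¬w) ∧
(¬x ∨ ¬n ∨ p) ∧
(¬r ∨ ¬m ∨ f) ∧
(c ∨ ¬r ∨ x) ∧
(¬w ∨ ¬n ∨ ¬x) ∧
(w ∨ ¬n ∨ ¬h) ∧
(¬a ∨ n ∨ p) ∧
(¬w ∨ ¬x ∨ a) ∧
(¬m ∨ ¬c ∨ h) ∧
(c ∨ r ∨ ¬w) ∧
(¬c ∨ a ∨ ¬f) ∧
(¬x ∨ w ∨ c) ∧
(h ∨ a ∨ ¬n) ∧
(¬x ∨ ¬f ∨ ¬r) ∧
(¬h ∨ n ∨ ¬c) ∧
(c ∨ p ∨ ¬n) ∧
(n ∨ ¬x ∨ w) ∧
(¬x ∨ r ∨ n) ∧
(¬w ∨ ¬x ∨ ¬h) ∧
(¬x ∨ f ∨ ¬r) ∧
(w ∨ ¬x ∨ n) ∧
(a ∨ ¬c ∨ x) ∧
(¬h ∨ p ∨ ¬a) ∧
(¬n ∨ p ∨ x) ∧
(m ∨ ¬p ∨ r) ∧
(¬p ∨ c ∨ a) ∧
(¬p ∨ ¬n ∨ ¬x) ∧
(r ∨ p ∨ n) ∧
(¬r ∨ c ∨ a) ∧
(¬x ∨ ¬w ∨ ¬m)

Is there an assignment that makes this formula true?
No

No, the formula is not satisfiable.

No assignment of truth values to the variables can make all 50 clauses true simultaneously.

The formula is UNSAT (unsatisfiable).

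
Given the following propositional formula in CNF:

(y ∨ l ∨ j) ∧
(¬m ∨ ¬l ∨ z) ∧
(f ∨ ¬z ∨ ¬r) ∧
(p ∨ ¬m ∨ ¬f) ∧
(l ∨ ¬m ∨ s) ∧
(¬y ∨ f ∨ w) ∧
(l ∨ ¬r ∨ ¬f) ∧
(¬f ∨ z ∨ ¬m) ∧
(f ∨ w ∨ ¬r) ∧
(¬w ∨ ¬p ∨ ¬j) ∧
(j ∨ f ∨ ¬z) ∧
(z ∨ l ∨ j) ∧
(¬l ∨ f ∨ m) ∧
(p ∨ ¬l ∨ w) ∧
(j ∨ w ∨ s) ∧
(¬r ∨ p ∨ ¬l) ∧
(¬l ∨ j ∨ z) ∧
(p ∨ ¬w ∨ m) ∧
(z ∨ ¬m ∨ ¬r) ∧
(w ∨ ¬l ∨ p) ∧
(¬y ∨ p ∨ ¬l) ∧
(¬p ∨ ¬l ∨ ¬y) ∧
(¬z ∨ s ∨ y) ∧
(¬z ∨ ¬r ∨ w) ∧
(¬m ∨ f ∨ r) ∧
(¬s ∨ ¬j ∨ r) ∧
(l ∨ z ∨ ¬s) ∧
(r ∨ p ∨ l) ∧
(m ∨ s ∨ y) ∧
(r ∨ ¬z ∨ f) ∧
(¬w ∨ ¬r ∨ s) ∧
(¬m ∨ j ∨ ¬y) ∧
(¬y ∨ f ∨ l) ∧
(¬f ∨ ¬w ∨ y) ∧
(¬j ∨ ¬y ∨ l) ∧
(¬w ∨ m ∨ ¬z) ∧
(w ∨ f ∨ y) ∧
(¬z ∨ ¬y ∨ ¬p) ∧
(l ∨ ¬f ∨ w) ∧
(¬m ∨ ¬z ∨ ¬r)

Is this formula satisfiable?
Yes

Yes, the formula is satisfiable.

One satisfying assignment is: p=True, m=False, y=False, s=True, z=True, r=False, f=True, j=False, l=True, w=False

Verification: With this assignment, all 40 clauses evaluate to true.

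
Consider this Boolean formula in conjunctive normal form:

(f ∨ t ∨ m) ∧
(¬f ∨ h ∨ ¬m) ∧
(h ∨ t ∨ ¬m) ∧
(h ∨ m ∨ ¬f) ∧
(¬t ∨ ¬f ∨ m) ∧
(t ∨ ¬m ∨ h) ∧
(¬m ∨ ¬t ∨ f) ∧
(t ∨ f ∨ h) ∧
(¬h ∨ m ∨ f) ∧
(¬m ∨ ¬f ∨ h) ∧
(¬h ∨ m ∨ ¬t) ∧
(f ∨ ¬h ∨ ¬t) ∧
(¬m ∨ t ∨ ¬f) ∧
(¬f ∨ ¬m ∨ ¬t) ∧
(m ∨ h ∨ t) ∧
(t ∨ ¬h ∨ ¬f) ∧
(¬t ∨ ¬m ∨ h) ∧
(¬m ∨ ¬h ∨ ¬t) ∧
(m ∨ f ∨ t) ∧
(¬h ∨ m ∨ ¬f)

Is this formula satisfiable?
Yes

Yes, the formula is satisfiable.

One satisfying assignment is: h=False, t=True, f=False, m=False

Verification: With this assignment, all 20 clauses evaluate to true.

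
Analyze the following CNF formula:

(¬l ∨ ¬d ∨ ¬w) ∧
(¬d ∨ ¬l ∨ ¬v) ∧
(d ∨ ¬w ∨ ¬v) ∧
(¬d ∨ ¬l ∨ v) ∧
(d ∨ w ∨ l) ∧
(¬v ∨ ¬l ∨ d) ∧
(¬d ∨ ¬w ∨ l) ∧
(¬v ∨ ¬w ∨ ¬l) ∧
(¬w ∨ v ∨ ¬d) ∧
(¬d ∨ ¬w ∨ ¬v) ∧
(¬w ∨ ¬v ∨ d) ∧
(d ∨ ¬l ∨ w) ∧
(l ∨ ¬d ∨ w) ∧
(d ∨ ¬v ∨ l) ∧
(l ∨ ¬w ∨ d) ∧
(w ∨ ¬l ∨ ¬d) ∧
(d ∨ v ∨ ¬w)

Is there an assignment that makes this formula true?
No

No, the formula is not satisfiable.

No assignment of truth values to the variables can make all 17 clauses true simultaneously.

The formula is UNSAT (unsatisfiable).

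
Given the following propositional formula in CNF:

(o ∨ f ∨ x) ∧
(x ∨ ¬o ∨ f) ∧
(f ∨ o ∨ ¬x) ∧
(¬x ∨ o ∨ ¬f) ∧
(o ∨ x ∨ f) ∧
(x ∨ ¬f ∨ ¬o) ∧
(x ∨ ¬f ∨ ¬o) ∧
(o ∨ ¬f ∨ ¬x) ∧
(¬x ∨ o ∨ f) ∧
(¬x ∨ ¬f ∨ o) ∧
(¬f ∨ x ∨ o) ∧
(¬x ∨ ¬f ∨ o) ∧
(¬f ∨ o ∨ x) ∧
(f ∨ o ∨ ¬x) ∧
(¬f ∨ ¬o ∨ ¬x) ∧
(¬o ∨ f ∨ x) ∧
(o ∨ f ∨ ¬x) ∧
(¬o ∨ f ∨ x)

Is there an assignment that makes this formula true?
Yes

Yes, the formula is satisfiable.

One satisfying assignment is: x=True, f=False, o=True

Verification: With this assignment, all 18 clauses evaluate to true.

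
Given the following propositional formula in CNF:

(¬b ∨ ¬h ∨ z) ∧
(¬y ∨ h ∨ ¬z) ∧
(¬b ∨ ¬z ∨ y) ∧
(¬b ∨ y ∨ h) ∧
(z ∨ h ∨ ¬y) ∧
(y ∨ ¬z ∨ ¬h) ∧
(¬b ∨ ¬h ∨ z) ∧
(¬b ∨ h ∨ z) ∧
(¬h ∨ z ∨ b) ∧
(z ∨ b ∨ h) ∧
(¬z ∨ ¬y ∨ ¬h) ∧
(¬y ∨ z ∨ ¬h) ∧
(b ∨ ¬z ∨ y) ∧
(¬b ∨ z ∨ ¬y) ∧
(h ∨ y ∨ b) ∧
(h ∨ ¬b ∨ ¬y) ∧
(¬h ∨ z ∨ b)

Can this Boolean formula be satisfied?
No

No, the formula is not satisfiable.

No assignment of truth values to the variables can make all 17 clauses true simultaneously.

The formula is UNSAT (unsatisfiable).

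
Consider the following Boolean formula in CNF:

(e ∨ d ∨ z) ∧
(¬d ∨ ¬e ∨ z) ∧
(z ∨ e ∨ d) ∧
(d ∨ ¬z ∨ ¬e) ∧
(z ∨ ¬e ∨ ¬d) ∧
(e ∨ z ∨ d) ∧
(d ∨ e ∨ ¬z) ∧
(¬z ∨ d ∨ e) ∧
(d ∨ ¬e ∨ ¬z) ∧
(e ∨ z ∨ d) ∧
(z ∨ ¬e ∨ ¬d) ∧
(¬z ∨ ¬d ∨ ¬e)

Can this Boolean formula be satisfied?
Yes

Yes, the formula is satisfiable.

One satisfying assignment is: d=True, e=False, z=False

Verification: With this assignment, all 12 clauses evaluate to true.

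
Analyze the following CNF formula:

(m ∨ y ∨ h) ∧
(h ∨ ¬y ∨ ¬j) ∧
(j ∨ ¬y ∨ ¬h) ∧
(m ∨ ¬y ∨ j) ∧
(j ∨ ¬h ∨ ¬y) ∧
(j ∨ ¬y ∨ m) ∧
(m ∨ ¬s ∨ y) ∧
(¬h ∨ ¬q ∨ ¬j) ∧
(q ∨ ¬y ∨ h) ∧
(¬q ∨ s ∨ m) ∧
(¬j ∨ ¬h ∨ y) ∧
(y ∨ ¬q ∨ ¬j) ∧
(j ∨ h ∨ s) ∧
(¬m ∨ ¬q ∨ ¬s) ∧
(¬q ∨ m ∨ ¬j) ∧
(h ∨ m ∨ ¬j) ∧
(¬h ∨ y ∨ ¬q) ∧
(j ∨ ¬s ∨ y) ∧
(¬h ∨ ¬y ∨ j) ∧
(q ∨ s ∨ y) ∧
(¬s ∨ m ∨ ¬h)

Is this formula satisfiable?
Yes

Yes, the formula is satisfiable.

One satisfying assignment is: m=False, j=True, y=True, s=False, h=True, q=False

Verification: With this assignment, all 21 clauses evaluate to true.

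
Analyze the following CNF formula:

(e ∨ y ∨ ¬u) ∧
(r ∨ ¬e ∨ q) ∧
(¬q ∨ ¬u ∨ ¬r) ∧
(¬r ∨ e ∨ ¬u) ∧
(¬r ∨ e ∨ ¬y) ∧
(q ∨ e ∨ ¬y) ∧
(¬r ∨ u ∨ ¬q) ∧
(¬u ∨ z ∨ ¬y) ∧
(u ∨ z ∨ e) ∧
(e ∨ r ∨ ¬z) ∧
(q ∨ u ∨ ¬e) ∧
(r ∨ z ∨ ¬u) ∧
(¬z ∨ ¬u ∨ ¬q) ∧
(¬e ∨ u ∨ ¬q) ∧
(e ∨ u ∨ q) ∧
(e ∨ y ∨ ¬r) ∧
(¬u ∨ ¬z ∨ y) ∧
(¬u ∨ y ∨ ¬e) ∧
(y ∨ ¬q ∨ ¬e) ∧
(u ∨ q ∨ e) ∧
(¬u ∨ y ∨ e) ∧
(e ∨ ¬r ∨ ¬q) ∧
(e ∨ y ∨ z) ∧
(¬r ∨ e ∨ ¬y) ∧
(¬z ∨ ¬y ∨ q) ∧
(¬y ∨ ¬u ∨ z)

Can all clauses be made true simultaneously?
No

No, the formula is not satisfiable.

No assignment of truth values to the variables can make all 26 clauses true simultaneously.

The formula is UNSAT (unsatisfiable).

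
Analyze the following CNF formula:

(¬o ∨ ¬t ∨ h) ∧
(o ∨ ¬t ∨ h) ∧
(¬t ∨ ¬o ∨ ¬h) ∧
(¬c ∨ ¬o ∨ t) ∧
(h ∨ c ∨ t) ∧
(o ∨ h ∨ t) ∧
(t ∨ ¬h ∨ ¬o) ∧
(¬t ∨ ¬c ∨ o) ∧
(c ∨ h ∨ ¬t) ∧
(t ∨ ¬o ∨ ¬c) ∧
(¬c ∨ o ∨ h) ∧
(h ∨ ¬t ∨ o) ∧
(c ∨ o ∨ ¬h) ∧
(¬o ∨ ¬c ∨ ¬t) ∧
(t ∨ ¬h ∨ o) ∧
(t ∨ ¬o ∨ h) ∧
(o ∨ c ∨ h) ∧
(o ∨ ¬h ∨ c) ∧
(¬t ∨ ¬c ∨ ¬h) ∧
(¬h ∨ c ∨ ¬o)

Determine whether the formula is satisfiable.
No

No, the formula is not satisfiable.

No assignment of truth values to the variables can make all 20 clauses true simultaneously.

The formula is UNSAT (unsatisfiable).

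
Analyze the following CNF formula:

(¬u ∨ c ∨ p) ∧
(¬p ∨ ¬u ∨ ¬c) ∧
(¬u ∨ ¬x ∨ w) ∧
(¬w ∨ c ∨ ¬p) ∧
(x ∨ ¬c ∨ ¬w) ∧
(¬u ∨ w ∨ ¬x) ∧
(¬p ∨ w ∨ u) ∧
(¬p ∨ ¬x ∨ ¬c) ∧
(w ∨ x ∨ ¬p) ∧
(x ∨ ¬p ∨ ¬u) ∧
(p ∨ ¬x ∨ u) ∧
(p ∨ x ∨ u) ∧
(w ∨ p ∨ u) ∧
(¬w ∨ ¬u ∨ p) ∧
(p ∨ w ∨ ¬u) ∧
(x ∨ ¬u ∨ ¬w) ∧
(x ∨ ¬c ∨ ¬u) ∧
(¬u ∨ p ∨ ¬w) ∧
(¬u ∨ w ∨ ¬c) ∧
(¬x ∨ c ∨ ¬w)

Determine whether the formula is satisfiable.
No

No, the formula is not satisfiable.

No assignment of truth values to the variables can make all 20 clauses true simultaneously.

The formula is UNSAT (unsatisfiable).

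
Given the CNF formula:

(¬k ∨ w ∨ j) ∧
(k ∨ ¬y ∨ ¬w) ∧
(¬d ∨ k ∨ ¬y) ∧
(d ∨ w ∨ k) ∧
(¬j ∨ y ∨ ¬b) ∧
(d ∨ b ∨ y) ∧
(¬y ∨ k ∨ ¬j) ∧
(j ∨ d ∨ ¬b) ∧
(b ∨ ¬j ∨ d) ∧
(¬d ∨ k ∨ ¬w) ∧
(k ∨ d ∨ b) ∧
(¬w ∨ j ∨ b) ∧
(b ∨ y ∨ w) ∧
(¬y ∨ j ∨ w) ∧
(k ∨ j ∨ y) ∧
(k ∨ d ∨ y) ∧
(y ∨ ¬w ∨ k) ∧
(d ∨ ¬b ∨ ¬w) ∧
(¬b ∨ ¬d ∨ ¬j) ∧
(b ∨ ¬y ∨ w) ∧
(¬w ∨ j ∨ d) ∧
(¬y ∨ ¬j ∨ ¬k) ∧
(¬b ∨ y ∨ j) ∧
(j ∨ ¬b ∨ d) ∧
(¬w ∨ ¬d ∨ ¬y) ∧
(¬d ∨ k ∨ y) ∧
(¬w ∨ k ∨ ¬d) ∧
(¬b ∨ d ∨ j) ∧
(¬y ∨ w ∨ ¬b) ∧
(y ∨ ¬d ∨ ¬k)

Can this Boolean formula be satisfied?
No

No, the formula is not satisfiable.

No assignment of truth values to the variables can make all 30 clauses true simultaneously.

The formula is UNSAT (unsatisfiable).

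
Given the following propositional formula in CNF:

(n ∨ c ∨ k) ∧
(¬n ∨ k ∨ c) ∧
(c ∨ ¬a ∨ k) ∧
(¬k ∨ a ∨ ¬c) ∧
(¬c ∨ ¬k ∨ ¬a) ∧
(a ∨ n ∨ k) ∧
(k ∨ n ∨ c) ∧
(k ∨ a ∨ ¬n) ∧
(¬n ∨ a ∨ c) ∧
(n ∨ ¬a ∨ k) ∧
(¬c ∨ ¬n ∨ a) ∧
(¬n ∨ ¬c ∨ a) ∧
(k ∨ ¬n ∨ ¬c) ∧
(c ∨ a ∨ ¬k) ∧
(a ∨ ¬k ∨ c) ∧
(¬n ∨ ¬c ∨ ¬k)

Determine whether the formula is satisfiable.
Yes

Yes, the formula is satisfiable.

One satisfying assignment is: n=True, k=True, a=True, c=False

Verification: With this assignment, all 16 clauses evaluate to true.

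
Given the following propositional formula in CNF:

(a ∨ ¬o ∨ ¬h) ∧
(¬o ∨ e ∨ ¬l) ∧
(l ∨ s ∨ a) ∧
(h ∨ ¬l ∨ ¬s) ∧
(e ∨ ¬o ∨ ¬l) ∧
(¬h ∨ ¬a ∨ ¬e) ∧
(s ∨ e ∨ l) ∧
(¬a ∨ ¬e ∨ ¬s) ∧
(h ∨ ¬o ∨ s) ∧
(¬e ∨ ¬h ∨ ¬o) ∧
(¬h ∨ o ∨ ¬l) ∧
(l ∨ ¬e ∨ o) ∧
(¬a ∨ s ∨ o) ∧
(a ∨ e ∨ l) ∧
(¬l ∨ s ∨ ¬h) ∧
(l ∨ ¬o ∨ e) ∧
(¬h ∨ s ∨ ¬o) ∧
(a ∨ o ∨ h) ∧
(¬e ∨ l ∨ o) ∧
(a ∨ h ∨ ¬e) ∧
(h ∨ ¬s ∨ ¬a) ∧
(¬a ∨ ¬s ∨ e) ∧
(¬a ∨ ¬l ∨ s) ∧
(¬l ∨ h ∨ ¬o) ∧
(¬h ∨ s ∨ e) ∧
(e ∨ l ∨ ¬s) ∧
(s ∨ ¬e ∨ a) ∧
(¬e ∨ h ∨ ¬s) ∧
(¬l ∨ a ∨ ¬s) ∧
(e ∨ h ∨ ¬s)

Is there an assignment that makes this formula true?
No

No, the formula is not satisfiable.

No assignment of truth values to the variables can make all 30 clauses true simultaneously.

The formula is UNSAT (unsatisfiable).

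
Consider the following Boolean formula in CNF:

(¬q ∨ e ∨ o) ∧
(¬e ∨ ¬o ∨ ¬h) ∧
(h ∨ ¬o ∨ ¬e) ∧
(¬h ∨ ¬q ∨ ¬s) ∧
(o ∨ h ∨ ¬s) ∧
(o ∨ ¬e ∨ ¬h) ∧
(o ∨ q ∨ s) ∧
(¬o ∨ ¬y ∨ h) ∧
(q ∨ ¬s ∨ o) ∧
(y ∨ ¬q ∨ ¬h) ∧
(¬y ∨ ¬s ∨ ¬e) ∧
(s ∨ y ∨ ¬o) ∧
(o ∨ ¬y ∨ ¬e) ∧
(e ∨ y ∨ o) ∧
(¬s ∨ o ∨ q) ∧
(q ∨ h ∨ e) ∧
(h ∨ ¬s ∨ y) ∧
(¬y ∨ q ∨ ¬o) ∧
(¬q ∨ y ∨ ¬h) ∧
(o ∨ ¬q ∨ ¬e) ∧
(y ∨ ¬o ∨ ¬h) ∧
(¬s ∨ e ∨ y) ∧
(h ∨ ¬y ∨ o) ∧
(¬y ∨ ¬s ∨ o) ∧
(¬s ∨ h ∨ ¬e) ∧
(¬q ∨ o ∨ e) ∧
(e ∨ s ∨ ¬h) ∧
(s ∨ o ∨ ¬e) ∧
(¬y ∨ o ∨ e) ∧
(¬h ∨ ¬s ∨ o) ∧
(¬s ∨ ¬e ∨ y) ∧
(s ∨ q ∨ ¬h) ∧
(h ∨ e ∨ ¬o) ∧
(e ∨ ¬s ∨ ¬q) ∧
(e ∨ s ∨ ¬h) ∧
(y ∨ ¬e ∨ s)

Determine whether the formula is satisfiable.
No

No, the formula is not satisfiable.

No assignment of truth values to the variables can make all 36 clauses true simultaneously.

The formula is UNSAT (unsatisfiable).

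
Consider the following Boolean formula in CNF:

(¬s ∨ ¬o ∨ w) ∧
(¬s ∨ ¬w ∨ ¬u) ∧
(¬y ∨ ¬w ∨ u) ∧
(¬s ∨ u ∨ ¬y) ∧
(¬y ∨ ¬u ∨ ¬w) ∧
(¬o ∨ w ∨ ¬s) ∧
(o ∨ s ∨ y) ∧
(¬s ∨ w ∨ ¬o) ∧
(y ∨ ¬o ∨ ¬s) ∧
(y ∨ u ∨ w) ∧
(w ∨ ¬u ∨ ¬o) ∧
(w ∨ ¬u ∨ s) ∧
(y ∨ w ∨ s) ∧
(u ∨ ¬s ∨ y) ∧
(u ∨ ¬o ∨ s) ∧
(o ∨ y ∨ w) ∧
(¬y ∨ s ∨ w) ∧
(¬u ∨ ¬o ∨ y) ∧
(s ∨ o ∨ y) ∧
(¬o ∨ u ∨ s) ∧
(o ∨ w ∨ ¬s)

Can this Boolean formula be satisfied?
No

No, the formula is not satisfiable.

No assignment of truth values to the variables can make all 21 clauses true simultaneously.

The formula is UNSAT (unsatisfiable).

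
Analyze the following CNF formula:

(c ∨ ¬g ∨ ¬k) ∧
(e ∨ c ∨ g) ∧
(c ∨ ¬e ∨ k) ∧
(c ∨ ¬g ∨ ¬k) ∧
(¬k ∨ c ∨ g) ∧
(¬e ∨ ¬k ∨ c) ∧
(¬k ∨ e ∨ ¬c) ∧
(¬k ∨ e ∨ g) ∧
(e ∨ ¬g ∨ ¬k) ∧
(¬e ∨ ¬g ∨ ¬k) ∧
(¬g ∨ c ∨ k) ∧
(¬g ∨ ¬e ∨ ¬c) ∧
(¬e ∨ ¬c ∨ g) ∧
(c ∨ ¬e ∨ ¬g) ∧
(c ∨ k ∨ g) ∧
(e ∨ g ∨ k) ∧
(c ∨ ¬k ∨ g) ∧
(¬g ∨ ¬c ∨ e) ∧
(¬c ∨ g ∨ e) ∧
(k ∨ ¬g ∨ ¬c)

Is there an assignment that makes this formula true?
No

No, the formula is not satisfiable.

No assignment of truth values to the variables can make all 20 clauses true simultaneously.

The formula is UNSAT (unsatisfiable).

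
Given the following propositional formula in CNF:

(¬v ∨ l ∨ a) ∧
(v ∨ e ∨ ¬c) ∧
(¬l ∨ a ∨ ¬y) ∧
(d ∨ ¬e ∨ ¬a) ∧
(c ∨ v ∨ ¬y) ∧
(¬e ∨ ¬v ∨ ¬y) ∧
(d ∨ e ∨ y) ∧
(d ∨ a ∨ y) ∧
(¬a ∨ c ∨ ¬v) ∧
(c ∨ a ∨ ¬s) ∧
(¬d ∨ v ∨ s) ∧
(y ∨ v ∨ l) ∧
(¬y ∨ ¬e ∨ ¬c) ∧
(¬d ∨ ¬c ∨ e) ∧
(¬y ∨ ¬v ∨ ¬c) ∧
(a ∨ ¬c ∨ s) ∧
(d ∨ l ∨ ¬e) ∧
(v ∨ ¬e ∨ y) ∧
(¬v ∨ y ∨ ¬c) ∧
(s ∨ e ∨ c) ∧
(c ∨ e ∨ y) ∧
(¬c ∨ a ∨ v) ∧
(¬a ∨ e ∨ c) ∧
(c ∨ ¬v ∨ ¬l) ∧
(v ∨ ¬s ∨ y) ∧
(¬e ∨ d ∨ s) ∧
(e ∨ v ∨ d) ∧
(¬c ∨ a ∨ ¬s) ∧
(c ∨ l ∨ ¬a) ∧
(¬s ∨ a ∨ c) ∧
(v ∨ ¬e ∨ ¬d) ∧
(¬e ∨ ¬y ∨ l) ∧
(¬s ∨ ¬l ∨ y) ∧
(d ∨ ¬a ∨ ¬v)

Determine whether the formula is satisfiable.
No

No, the formula is not satisfiable.

No assignment of truth values to the variables can make all 34 clauses true simultaneously.

The formula is UNSAT (unsatisfiable).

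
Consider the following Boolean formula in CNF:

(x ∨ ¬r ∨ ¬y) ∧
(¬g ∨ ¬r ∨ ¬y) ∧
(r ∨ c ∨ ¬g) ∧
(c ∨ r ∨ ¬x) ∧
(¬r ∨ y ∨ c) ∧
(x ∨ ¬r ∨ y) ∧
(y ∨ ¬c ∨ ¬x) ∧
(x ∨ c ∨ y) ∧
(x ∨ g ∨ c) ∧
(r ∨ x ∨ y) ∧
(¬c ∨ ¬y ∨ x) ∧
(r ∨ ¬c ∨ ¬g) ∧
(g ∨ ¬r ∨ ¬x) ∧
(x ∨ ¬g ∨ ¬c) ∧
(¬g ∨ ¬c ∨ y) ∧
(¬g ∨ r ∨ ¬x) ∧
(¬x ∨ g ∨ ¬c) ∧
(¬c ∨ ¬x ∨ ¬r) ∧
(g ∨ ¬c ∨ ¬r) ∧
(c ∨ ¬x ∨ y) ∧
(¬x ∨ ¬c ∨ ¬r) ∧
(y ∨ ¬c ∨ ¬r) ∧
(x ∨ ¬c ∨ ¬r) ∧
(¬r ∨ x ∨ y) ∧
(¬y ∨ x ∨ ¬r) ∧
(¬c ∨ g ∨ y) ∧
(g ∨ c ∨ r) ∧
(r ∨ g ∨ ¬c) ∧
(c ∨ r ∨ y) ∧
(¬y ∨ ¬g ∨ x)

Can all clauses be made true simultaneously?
No

No, the formula is not satisfiable.

No assignment of truth values to the variables can make all 30 clauses true simultaneously.

The formula is UNSAT (unsatisfiable).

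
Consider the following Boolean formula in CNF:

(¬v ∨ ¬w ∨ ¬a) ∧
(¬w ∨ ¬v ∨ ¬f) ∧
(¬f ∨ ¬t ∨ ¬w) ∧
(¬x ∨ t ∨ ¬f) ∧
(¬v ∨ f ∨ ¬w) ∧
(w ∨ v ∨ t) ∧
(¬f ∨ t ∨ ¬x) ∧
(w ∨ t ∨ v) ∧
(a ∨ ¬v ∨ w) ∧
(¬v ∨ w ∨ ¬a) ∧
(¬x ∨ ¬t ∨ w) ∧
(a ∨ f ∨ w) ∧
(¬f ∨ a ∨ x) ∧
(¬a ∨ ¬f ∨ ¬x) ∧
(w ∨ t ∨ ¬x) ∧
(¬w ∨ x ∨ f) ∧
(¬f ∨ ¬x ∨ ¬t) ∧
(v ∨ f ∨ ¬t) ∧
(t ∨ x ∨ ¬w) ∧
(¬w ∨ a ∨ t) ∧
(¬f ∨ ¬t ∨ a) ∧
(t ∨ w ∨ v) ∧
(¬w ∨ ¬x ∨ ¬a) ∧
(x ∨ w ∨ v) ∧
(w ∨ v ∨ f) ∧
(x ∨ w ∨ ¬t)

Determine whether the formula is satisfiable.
No

No, the formula is not satisfiable.

No assignment of truth values to the variables can make all 26 clauses true simultaneously.

The formula is UNSAT (unsatisfiable).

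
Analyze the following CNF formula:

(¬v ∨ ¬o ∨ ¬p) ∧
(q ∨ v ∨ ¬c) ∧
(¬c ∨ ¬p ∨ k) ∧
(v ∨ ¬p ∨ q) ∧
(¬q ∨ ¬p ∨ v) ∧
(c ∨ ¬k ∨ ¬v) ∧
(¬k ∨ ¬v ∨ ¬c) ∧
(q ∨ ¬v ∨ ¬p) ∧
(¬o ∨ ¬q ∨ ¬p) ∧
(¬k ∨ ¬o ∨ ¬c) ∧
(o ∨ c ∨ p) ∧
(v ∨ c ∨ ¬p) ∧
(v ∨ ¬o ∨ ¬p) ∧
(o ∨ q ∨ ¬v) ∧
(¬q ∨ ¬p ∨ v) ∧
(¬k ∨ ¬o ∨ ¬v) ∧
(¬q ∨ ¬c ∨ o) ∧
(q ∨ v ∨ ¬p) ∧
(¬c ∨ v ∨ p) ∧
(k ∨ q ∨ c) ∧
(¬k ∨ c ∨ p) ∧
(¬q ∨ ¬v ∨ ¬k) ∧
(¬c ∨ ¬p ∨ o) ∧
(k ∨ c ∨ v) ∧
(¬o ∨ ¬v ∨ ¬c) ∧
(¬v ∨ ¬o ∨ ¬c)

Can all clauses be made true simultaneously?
Yes

Yes, the formula is satisfiable.

One satisfying assignment is: p=False, q=True, v=True, k=False, c=False, o=True

Verification: With this assignment, all 26 clauses evaluate to true.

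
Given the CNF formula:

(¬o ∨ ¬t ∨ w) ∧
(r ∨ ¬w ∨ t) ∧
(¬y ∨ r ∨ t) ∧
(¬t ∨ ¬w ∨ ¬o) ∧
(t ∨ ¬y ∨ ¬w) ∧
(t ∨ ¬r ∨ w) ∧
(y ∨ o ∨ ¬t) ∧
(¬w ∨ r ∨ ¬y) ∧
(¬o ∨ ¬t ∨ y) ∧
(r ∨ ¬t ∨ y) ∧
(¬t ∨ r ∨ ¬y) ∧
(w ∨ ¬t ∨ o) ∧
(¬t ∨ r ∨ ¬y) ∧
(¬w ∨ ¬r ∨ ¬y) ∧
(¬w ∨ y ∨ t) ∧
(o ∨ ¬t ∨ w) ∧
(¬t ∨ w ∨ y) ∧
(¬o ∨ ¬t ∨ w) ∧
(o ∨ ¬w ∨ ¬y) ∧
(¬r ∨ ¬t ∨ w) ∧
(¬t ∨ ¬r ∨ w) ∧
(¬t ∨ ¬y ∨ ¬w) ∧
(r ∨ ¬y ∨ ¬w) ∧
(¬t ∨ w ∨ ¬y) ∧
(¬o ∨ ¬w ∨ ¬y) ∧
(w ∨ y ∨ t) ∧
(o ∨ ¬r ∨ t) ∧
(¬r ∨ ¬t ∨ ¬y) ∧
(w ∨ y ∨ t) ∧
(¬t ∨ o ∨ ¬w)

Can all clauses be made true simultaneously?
No

No, the formula is not satisfiable.

No assignment of truth values to the variables can make all 30 clauses true simultaneously.

The formula is UNSAT (unsatisfiable).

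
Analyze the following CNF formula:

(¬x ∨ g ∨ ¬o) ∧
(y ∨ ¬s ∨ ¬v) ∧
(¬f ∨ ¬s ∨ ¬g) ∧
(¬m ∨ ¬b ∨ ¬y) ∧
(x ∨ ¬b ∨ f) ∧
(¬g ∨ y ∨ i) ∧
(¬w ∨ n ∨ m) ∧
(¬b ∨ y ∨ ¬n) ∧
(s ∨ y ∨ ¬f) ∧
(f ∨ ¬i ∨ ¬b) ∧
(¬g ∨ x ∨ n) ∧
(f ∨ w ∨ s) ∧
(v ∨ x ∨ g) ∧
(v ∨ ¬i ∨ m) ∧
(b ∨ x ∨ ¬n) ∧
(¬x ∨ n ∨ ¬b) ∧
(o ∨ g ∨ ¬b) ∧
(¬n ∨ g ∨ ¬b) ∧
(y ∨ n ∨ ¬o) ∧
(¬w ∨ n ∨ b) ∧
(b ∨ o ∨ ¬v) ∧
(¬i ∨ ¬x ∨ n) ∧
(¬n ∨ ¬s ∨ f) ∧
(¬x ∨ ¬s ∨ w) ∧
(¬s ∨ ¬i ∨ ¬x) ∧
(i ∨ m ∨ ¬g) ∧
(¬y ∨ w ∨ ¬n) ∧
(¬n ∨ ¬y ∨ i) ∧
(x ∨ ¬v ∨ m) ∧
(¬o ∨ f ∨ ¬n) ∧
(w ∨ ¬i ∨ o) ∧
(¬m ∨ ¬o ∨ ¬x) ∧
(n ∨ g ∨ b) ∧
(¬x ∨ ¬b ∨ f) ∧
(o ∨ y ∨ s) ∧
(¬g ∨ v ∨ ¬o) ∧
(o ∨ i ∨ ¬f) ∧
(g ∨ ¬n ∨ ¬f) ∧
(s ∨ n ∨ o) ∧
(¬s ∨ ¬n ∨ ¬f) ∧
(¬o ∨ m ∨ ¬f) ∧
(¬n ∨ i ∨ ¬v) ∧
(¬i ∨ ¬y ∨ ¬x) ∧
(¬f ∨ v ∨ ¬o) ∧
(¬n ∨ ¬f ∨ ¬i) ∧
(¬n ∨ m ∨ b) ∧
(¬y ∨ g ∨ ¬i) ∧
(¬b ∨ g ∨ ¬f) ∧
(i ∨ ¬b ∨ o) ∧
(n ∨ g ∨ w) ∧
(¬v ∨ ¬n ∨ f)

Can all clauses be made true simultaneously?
No

No, the formula is not satisfiable.

No assignment of truth values to the variables can make all 51 clauses true simultaneously.

The formula is UNSAT (unsatisfiable).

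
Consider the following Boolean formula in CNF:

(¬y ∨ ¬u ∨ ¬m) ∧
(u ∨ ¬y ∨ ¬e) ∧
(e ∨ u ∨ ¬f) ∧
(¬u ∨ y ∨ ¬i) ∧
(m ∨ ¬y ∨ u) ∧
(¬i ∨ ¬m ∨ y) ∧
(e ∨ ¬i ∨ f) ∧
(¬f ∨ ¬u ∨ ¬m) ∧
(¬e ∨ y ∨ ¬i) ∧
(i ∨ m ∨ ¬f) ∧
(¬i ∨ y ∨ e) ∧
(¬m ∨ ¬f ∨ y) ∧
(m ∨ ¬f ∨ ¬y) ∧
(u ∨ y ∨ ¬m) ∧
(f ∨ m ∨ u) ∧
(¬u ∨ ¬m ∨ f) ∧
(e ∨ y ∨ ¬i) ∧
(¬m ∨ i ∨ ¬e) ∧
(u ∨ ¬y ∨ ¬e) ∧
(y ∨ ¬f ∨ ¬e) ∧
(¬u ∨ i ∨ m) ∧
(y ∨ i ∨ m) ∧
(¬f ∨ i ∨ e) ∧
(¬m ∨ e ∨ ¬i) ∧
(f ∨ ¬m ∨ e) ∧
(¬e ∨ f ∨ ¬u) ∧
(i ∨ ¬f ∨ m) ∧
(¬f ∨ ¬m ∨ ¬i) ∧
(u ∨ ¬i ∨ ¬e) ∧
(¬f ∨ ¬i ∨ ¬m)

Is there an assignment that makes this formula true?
No

No, the formula is not satisfiable.

No assignment of truth values to the variables can make all 30 clauses true simultaneously.

The formula is UNSAT (unsatisfiable).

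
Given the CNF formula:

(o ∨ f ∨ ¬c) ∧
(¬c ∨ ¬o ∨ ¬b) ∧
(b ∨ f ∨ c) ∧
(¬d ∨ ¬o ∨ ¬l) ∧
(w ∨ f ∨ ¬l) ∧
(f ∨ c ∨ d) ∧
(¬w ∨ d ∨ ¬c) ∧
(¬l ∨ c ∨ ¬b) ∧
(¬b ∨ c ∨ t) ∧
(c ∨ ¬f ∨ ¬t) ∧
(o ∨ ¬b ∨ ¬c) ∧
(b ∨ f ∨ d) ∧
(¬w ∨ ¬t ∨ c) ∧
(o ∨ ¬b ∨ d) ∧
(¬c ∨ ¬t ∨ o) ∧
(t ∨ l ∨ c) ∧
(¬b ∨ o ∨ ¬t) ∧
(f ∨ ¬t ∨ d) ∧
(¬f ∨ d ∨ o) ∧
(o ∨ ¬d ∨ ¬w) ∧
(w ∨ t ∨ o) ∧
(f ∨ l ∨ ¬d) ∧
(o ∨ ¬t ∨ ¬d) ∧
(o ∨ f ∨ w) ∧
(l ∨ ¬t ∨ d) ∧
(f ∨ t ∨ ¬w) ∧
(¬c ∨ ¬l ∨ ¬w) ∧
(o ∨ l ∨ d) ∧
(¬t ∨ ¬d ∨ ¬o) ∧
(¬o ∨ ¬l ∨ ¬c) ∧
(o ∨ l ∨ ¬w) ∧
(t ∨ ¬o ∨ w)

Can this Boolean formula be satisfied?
Yes

Yes, the formula is satisfiable.

One satisfying assignment is: w=True, t=False, d=False, b=False, o=True, c=False, f=True, l=True

Verification: With this assignment, all 32 clauses evaluate to true.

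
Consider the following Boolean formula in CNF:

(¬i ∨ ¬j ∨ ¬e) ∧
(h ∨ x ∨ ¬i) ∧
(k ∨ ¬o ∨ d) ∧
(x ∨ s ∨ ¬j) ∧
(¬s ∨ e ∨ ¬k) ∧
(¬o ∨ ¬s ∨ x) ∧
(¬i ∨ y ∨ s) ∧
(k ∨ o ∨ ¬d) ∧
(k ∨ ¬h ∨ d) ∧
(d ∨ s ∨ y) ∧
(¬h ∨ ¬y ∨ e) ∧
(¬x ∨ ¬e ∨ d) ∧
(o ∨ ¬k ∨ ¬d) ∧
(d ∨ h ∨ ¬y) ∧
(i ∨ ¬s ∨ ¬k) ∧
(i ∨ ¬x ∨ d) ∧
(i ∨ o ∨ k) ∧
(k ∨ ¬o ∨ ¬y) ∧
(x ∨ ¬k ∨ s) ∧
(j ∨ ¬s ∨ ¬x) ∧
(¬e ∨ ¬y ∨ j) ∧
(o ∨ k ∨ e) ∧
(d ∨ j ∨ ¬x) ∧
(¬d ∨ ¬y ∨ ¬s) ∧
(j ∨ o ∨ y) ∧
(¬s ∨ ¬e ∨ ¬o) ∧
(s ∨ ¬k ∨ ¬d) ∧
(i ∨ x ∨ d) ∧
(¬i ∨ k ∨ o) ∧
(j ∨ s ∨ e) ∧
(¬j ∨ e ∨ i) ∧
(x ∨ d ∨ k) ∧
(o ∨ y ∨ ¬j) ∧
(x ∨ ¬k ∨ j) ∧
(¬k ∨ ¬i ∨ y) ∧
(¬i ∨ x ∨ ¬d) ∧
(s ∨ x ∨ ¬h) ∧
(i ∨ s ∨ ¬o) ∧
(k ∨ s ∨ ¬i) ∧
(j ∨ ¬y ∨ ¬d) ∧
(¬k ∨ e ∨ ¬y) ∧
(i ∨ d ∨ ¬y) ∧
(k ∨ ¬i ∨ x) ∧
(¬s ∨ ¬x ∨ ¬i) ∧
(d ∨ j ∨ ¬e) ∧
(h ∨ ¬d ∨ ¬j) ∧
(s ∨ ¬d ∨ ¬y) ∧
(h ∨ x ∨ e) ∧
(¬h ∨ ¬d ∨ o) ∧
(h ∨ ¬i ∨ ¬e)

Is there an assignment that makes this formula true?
No

No, the formula is not satisfiable.

No assignment of truth values to the variables can make all 50 clauses true simultaneously.

The formula is UNSAT (unsatisfiable).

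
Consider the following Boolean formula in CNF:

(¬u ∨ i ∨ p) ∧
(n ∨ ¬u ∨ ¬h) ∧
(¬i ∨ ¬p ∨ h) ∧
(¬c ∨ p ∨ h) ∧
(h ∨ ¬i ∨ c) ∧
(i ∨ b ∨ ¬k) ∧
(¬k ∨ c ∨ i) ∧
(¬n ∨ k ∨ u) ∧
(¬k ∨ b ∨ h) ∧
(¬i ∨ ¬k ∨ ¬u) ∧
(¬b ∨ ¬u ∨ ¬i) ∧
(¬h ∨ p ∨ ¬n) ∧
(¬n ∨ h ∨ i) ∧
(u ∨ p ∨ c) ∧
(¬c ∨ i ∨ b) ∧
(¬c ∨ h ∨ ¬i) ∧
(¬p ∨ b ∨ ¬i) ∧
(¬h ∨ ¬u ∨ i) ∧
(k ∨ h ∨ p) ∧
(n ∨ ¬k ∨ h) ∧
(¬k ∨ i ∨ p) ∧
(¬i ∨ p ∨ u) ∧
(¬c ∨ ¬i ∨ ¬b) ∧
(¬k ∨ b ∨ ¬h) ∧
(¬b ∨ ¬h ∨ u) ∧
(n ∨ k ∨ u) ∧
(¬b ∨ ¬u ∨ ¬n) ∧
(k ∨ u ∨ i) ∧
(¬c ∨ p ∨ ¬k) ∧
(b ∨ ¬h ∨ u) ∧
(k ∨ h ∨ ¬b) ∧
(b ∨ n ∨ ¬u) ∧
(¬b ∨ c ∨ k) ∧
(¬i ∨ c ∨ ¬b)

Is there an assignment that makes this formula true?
No

No, the formula is not satisfiable.

No assignment of truth values to the variables can make all 34 clauses true simultaneously.

The formula is UNSAT (unsatisfiable).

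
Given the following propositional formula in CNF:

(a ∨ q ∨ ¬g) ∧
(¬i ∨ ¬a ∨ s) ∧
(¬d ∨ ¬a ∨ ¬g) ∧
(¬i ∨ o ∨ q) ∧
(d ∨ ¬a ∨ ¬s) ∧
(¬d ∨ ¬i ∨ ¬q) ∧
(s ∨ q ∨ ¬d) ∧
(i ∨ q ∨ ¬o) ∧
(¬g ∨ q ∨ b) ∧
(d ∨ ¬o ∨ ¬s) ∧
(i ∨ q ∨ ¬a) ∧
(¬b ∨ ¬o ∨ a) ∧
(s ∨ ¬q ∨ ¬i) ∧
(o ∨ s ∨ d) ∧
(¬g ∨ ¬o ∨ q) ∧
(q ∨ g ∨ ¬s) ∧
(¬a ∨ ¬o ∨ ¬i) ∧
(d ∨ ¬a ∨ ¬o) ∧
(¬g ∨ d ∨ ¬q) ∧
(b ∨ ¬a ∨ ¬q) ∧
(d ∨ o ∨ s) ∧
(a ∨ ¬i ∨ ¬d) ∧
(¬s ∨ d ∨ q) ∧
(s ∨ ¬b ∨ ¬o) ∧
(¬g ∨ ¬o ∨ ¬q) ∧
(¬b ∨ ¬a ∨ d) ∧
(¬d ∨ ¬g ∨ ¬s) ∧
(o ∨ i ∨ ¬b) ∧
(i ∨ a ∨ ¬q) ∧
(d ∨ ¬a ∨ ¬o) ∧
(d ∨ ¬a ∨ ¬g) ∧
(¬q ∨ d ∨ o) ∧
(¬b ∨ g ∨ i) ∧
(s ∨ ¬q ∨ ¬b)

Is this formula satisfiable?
Yes

Yes, the formula is satisfiable.

One satisfying assignment is: a=False, g=False, d=False, s=False, b=False, i=True, q=False, o=True

Verification: With this assignment, all 34 clauses evaluate to true.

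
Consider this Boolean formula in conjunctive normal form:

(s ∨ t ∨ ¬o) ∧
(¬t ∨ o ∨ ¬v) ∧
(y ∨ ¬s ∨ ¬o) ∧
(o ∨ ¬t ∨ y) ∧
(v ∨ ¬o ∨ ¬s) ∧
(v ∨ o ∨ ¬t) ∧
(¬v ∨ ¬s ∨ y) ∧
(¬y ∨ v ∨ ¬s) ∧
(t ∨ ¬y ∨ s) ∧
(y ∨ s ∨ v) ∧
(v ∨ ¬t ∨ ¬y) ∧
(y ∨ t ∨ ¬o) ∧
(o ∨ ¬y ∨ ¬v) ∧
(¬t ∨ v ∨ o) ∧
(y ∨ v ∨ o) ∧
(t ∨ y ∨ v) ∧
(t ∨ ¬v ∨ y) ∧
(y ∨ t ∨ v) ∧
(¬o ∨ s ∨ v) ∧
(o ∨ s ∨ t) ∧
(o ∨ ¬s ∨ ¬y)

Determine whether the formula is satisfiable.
Yes

Yes, the formula is satisfiable.

One satisfying assignment is: s=False, v=True, o=True, y=True, t=True

Verification: With this assignment, all 21 clauses evaluate to true.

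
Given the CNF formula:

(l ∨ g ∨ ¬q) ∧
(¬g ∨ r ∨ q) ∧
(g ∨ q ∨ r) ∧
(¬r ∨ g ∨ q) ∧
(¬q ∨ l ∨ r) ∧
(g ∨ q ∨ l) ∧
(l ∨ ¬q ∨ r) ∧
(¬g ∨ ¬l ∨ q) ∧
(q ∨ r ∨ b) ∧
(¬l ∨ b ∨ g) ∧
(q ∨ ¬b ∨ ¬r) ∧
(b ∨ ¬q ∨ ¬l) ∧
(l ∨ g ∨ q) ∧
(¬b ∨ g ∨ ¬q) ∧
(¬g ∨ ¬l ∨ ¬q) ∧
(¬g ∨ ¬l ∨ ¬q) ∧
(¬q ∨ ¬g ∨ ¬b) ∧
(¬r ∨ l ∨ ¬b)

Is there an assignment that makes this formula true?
Yes

Yes, the formula is satisfiable.

One satisfying assignment is: r=True, g=True, q=False, l=False, b=False

Verification: With this assignment, all 18 clauses evaluate to true.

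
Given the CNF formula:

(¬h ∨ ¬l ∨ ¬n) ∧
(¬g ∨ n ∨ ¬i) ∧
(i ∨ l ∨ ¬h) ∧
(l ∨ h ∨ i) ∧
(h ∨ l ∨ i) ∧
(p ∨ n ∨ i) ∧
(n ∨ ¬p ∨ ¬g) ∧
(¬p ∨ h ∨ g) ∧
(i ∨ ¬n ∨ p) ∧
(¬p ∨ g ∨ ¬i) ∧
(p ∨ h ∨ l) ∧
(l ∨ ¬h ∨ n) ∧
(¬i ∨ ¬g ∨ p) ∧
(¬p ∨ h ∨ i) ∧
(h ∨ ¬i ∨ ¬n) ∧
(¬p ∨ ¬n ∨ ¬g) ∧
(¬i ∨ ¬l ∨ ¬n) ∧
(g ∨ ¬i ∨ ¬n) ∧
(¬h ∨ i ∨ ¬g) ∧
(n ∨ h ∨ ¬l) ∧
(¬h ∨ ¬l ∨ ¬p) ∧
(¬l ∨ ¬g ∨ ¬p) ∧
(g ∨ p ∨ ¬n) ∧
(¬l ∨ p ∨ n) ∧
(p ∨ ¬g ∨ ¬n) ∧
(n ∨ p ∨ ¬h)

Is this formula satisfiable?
No

No, the formula is not satisfiable.

No assignment of truth values to the variables can make all 26 clauses true simultaneously.

The formula is UNSAT (unsatisfiable).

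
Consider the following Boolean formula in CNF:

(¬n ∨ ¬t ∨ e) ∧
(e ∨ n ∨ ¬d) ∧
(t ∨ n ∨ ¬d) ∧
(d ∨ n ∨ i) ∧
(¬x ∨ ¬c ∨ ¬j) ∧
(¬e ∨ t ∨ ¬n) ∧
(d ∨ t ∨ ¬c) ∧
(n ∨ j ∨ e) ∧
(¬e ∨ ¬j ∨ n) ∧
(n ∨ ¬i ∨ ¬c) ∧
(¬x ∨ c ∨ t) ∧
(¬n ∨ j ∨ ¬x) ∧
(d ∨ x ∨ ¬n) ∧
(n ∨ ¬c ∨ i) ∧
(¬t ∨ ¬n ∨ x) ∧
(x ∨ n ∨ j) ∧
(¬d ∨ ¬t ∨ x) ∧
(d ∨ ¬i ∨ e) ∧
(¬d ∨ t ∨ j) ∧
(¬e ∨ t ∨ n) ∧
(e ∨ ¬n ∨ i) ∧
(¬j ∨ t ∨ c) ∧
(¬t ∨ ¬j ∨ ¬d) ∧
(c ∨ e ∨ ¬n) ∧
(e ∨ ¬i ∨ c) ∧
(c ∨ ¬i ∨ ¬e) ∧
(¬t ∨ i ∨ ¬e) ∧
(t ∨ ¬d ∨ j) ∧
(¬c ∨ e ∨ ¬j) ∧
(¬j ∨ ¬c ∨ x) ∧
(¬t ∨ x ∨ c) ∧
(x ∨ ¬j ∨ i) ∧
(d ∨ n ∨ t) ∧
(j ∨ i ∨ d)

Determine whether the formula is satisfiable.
No

No, the formula is not satisfiable.

No assignment of truth values to the variables can make all 34 clauses true simultaneously.

The formula is UNSAT (unsatisfiable).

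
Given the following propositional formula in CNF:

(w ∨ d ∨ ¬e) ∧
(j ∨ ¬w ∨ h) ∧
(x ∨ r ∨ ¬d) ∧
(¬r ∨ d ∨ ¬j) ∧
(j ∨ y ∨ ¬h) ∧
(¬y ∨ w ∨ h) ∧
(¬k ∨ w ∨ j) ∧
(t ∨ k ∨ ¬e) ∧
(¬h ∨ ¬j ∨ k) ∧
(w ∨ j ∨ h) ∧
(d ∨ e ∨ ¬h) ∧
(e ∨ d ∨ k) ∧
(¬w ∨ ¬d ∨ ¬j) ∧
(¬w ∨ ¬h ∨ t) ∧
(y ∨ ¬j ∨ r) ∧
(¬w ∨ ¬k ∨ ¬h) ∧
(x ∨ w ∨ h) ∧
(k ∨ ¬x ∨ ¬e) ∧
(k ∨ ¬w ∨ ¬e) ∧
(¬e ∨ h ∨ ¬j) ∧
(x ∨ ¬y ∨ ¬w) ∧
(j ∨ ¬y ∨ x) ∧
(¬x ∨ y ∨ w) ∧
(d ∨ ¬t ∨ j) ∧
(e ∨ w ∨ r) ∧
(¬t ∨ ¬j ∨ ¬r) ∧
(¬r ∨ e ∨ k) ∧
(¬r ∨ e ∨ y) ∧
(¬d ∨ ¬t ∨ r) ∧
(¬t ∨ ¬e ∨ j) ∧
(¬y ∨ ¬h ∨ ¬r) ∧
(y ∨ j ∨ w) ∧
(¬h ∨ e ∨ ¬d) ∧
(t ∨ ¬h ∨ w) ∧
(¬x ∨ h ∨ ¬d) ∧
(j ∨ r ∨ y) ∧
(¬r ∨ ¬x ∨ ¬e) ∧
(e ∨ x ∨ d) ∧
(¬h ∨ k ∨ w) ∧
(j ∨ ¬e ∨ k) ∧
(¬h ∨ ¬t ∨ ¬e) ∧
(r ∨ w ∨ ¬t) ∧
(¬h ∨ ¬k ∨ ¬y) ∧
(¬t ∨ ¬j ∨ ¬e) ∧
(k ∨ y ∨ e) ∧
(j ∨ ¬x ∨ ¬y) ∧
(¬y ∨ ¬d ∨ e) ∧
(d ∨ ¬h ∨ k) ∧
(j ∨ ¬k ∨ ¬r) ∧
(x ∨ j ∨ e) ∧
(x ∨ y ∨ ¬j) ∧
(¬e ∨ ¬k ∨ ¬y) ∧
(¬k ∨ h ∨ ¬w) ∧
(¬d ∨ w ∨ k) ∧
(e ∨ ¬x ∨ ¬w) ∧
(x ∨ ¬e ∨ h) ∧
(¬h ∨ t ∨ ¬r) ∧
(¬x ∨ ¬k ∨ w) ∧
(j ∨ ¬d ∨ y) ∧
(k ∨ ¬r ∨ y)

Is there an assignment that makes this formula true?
No

No, the formula is not satisfiable.

No assignment of truth values to the variables can make all 60 clauses true simultaneously.

The formula is UNSAT (unsatisfiable).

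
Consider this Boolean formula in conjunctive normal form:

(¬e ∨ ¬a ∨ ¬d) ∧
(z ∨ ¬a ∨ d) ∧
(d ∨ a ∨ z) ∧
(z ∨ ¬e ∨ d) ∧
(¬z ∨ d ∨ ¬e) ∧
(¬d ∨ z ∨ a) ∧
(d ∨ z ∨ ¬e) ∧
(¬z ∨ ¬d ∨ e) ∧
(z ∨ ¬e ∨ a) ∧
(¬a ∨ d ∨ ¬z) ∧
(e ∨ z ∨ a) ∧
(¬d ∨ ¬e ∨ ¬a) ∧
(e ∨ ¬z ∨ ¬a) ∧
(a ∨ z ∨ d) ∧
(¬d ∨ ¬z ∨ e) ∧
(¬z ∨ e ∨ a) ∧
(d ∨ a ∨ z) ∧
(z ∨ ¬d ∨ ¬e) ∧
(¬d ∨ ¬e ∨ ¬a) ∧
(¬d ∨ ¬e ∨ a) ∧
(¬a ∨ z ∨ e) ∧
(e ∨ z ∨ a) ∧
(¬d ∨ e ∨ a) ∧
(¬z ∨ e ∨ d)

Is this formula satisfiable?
No

No, the formula is not satisfiable.

No assignment of truth values to the variables can make all 24 clauses true simultaneously.

The formula is UNSAT (unsatisfiable).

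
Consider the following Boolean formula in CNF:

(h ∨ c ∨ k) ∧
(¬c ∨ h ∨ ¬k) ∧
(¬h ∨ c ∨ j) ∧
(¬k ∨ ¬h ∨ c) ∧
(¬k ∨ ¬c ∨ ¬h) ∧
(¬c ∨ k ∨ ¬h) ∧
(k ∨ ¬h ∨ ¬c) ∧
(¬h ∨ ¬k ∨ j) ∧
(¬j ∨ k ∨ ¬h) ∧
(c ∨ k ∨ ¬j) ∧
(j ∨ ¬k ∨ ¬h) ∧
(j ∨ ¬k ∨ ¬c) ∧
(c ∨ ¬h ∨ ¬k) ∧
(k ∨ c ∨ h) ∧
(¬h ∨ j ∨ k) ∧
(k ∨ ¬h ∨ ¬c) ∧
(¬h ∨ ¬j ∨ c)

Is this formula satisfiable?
Yes

Yes, the formula is satisfiable.

One satisfying assignment is: c=False, j=False, k=True, h=False

Verification: With this assignment, all 17 clauses evaluate to true.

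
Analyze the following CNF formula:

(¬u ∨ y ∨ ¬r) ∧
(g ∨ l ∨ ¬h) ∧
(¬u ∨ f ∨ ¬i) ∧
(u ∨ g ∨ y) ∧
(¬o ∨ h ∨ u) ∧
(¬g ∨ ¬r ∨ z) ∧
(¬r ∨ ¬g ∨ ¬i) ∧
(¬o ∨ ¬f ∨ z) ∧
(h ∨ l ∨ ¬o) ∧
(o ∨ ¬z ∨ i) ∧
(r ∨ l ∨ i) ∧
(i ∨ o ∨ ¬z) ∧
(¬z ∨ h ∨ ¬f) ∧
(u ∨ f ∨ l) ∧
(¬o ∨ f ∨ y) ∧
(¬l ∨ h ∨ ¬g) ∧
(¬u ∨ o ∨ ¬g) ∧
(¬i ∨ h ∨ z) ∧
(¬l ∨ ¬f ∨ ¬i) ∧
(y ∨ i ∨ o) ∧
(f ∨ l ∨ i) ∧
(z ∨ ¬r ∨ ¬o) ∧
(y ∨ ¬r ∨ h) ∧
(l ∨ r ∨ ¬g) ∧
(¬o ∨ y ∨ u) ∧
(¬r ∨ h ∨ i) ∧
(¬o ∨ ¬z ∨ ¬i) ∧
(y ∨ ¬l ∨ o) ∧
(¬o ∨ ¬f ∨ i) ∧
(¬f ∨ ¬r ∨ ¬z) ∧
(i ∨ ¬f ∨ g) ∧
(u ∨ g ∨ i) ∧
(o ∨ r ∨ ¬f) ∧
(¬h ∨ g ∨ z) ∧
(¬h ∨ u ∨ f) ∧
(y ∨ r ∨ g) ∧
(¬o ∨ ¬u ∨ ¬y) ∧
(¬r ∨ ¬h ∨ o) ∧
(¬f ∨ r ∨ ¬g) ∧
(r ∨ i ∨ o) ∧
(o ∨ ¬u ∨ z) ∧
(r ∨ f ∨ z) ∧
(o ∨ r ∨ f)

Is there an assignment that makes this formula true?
Yes

Yes, the formula is satisfiable.

One satisfying assignment is: y=True, z=True, o=False, i=True, r=True, h=False, g=False, l=True, u=False, f=False

Verification: With this assignment, all 43 clauses evaluate to true.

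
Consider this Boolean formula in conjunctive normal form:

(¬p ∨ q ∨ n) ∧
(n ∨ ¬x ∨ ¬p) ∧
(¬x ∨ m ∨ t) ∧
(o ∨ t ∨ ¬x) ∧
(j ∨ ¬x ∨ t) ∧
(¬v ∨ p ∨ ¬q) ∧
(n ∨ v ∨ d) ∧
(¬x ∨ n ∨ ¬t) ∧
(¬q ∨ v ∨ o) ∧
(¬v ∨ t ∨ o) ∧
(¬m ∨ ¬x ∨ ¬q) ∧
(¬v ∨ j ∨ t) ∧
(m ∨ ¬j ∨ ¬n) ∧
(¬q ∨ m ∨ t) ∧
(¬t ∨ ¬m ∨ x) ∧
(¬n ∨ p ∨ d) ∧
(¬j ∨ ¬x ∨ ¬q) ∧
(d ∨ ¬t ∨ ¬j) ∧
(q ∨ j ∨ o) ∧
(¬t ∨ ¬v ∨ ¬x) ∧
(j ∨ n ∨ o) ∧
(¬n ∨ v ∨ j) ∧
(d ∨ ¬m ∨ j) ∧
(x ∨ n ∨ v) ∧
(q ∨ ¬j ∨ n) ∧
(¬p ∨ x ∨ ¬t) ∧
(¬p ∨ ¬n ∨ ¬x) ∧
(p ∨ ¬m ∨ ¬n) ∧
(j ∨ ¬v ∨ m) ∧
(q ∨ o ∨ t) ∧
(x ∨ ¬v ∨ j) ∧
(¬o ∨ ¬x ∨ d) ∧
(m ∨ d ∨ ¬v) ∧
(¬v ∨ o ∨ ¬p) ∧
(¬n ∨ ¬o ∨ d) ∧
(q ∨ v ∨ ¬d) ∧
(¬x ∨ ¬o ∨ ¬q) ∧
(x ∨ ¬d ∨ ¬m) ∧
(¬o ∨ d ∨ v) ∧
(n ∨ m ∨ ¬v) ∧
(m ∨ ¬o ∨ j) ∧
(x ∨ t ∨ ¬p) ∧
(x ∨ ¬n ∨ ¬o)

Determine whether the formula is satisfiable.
No

No, the formula is not satisfiable.

No assignment of truth values to the variables can make all 43 clauses true simultaneously.

The formula is UNSAT (unsatisfiable).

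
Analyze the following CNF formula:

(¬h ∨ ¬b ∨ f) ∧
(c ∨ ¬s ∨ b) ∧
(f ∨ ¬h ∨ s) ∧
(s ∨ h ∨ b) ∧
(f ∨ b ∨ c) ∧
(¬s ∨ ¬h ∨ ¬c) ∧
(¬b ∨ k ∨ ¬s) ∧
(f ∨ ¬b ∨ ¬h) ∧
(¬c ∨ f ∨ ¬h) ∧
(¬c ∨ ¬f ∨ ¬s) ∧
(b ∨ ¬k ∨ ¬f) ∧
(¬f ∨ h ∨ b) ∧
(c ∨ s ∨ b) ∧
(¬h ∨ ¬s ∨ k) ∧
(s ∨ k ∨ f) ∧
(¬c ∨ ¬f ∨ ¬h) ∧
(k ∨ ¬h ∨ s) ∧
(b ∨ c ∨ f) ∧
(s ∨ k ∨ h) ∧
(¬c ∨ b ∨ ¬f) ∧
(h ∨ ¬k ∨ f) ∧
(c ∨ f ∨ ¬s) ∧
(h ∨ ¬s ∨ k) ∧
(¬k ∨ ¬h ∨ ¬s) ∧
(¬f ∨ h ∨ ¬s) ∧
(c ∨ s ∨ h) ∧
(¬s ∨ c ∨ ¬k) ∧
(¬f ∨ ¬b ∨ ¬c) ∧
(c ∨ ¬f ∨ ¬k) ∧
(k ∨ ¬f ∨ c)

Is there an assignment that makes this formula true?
No

No, the formula is not satisfiable.

No assignment of truth values to the variables can make all 30 clauses true simultaneously.

The formula is UNSAT (unsatisfiable).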